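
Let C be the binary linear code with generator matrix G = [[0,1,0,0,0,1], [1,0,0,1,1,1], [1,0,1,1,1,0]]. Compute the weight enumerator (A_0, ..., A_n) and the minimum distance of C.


Weight distribution: A_0 = 1, A_2 = 3, A_4 = 3, A_6 = 1. Minimum distance d = 2.

Enumerate all 2^3 = 8 messages m ∈ F_2^3.
For each, compute codeword c = mG in F_2^6, then tally its weight.
  m = 000 → c = 000000, weight = 0.
  m = 100 → c = 010001, weight = 2.
  m = 010 → c = 100111, weight = 4.
  m = 110 → c = 110110, weight = 4.
  m = 001 → c = 101110, weight = 4.
  m = 101 → c = 111111, weight = 6.
  m = 011 → c = 001001, weight = 2.
  m = 111 → c = 011000, weight = 2.
Tally weights:
  weight 0: 1 codewords.
  weight 2: 3 codewords.
  weight 4: 3 codewords.
  weight 6: 1 codewords.
Minimum distance d = smallest w > 0 with A_w > 0 = 2.
Sanity: Σ A_w = 8 = 2^3 = 8 ✓.


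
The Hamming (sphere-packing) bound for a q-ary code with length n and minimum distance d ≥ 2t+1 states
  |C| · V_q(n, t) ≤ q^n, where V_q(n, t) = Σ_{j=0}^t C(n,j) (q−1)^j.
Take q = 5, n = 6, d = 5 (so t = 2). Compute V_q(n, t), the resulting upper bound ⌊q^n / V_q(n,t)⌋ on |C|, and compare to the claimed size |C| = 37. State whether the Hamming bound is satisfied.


V_q(n, t) = 265, q^n = 15625, Hamming bound = 58, |C| = 37 ≤ bound (satisfied).

Step 1: Compute V_q(n, t) = Σ_{j=0}^2 C(n, j) (q−1)^j.
  j = 0: C(6,0)·(4)^0 = 1·1 = 1.
  j = 1: C(6,1)·(4)^1 = 6·4 = 24.
  j = 2: C(6,2)·(4)^2 = 15·16 = 240.
  V_q(n, t) = 1 + 24 + 240 = 265.
Step 2: q^n = 5^6 = 15625.
Step 3: Hamming bound ⌊q^n / V_q(n,t)⌋ = ⌊15625/265⌋ = 58.
Step 4: Compare |C| = 37 to 58: satisfied.
The claimed |C| lies below the Hamming bound.


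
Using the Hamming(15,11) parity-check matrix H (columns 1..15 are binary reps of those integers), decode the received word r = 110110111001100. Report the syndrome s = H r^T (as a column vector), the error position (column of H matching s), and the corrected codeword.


s = (0, 1, 0, 1)^T, error position = 5, corrected codeword c = 110100111001100

Compute s = H r^T mod 2 one row at a time:
  s_1 = 1 + 1 + 0 + 0 + 1 + 1 + 0 + 0 = 4 ≡ 0 (mod 2).
  s_2 = 1 + 1 + 0 + 1 + 1 + 1 + 0 + 0 = 5 ≡ 1 (mod 2).
  s_3 = 1 + 0 + 0 + 1 + 0 + 0 + 0 + 0 = 2 ≡ 0 (mod 2).
  s_4 = 1 + 0 + 1 + 1 + 1 + 0 + 1 + 0 = 5 ≡ 1 (mod 2).
s = (0, 1, 0, 1)^T — this equals column 5 of H (binary 0101), so error is at position 5.
Correct: flip bit 5 of r = 110110111001100 to get c = 110100111001100.


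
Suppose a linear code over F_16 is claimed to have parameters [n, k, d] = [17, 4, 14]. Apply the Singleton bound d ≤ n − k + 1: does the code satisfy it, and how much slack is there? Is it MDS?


Singleton RHS = n − k + 1 = 14, slack = 0, bound satisfied, MDS.

Singleton bound: d ≤ n − k + 1.
Here n = 17, k = 4, so n − k + 1 = 14.
Given d = 14, check d ≤ 14: YES.
Slack = (n − k + 1) − d = 0.
The code is MDS (slack = 0).
Description: the claimed parameters are [17, 4, 14]_16; such a code would be MDS (meets Singleton bound).


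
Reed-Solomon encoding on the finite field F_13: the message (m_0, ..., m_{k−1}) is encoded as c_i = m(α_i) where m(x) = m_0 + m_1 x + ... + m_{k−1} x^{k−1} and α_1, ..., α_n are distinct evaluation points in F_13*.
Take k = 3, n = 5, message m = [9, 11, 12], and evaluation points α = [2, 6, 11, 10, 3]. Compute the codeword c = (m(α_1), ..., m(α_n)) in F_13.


c = [1, 0, 9, 6, 7]

Message polynomial: m(x) = 9 + 11·x + 12·x^2 (mod 13).
For each evaluation point α_i, compute m(α_i) mod 13:
  α_1 = 2: Horner steps 12 → 9 → 1, so m(2) = 1.
  α_2 = 6: Horner steps 12 → 5 → 0, so m(6) = 0.
  α_3 = 11: Horner steps 12 → 0 → 9, so m(11) = 9.
  α_4 = 10: Horner steps 12 → 1 → 6, so m(10) = 6.
  α_5 = 3: Horner steps 12 → 8 → 7, so m(3) = 7.
Codeword c = [1, 0, 9, 6, 7] ∈ F_13^5.


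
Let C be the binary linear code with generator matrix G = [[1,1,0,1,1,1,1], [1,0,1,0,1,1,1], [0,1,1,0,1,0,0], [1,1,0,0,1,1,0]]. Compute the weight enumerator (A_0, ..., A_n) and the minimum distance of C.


Weight distribution: A_0 = 1, A_2 = 3, A_3 = 4, A_4 = 3, A_5 = 4, A_6 = 1. Minimum distance d = 2.

Enumerate all 2^4 = 16 messages m ∈ F_2^4.
For each, compute codeword c = mG in F_2^7, then tally its weight.
  m = 0000 → c = 0000000, weight = 0.
  m = 1000 → c = 1101111, weight = 6.
  m = 0100 → c = 1010111, weight = 5.
  m = 1100 → c = 0111000, weight = 3.
  m = 0010 → c = 0110100, weight = 3.
  m = 1010 → c = 1011011, weight = 5.
  m = 0110 → c = 1100011, weight = 4.
  m = 1110 → c = 0001100, weight = 2.
  m = 0001 → c = 1100110, weight = 4.
  m = 1001 → c = 0001001, weight = 2.
  m = 0101 → c = 0110001, weight = 3.
  m = 1101 → c = 1011110, weight = 5.
  m = 0011 → c = 1010010, weight = 3.
  m = 1011 → c = 0111101, weight = 5.
  m = 0111 → c = 0000101, weight = 2.
  m = 1111 → c = 1101010, weight = 4.
Tally weights:
  weight 0: 1 codewords.
  weight 2: 3 codewords.
  weight 3: 4 codewords.
  weight 4: 3 codewords.
  weight 5: 4 codewords.
  weight 6: 1 codewords.
Minimum distance d = smallest w > 0 with A_w > 0 = 2.
Sanity: Σ A_w = 16 = 2^4 = 16 ✓.


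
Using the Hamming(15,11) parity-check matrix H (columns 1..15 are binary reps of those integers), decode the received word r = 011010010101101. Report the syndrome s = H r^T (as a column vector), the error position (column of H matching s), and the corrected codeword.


s = (1, 0, 0, 0)^T, error position = 8, corrected codeword c = 011010000101101

Compute s = H r^T mod 2 one row at a time:
  s_1 = 1 + 0 + 1 + 0 + 1 + 1 + 0 + 1 = 5 ≡ 1 (mod 2).
  s_2 = 0 + 1 + 0 + 0 + 1 + 1 + 0 + 1 = 4 ≡ 0 (mod 2).
  s_3 = 1 + 1 + 0 + 0 + 1 + 0 + 0 + 1 = 4 ≡ 0 (mod 2).
  s_4 = 0 + 1 + 1 + 0 + 0 + 0 + 1 + 1 = 4 ≡ 0 (mod 2).
s = (1, 0, 0, 0)^T — this equals column 8 of H (binary 1000), so error is at position 8.
Correct: flip bit 8 of r = 011010010101101 to get c = 011010000101101.


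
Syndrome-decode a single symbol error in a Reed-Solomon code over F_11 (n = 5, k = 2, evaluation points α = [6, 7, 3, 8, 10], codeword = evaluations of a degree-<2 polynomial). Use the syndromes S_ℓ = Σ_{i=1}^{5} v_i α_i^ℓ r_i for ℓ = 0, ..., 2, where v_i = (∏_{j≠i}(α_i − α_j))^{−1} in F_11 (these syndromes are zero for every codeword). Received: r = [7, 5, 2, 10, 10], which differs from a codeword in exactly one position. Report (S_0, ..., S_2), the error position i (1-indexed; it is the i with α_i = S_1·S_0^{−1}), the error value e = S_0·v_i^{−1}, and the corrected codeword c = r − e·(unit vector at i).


S = (9, 6, 4), error at position 4, error magnitude e = 7, c = [7, 5, 2, 3, 10].

Step 1: column multipliers v_i = (∏_{j≠i}(α_i − α_j))^{−1} mod 11.
  i = 1 (α = 6): (6−7)(6−3)(6−8)(6−10) = (−1)·3·(−2)·(−4) = −24 ≡ 9, so v_1 = 9^{−1} = 5 (mod 11).
  i = 2 (α = 7): (7−6)(7−3)(7−8)(7−10) = 1·4·(−1)·(−3) = 12 ≡ 1, so v_2 = 1^{−1} = 1 (mod 11).
  i = 3 (α = 3): (3−6)(3−7)(3−8)(3−10) = (−3)·(−4)·(−5)·(−7) = 420 ≡ 2, so v_3 = 2^{−1} = 6 (mod 11).
  i = 4 (α = 8): (8−6)(8−7)(8−3)(8−10) = 2·1·5·(−2) = −20 ≡ 2, so v_4 = 2^{−1} = 6 (mod 11).
  i = 5 (α = 10): (10−6)(10−7)(10−3)(10−8) = 4·3·7·2 = 168 ≡ 3, so v_5 = 3^{−1} = 4 (mod 11).
  v = [5, 1, 6, 6, 4].
Step 2: syndromes of r = [7, 5, 2, 10, 10] (all sums mod 11).
  S_0 = Σ v_i r_i = 5·7 + 1·5 + 6·2 + 6·10 + 4·10 = 152 ≡ 9.
  S_1 = Σ v_i α_i r_i = 5·6·7 + 1·7·5 + 6·3·2 + 6·8·10 + 4·10·10 = 1161 ≡ 6.
  α_i^2 mod 11 = [3, 5, 9, 9, 1].
  S_2 = Σ v_i α_i^2 r_i = 5·3·7 + 1·5·5 + 6·9·2 + 6·9·10 + 4·1·10 = 818 ≡ 4.
  S = (9, 6, 4) ≠ 0, so r is not a codeword (an error is present).
Step 3: locate the error. For a single error e at position i, S_ℓ = v_i·e·α_i^ℓ, so α_err = S_1/S_0.
  S_0^{−1} = 9^{−1} = 5 (mod 11), so α_err = 6·5 = 30 ≡ 8 = α_4. Error position i = 4.
  Consistency check: S_2/S_1 = 4·2 = 8 ≡ 8 = α_err ✓ (single-error assumption holds).
Step 4: error magnitude e = S_0/v_4 = S_0·∏_{j≠4}(α_4 − α_j) = 9·2 = 18 ≡ 7 (mod 11).
Step 5: correct position 4: c_4 = r_4 − e = 10 − 7 ≡ 3 (mod 11). Hence c = [7, 5, 2, 3, 10].
  Check: interpolating c through the α_i gives m(x) = 8 + 9·x (degree < 2) with m(α_i) = c_i for every i, so c is indeed a codeword.


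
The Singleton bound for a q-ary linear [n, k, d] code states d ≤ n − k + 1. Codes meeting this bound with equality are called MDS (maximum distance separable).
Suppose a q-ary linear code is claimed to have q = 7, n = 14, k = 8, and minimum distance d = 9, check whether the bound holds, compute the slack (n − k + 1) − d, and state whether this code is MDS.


Singleton RHS = n − k + 1 = 7, slack = -2, bound violated (no such code; not MDS).

Singleton bound: d ≤ n − k + 1.
Here n = 14, k = 8, so n − k + 1 = 7.
Given d = 9, check d ≤ 7: NO.
Slack = (n − k + 1) − d = -2.
The slack is negative: d = 9 exceeds n − k + 1 = 7 by 2, so the Singleton bound is violated and no linear [14, 8, 9]_7 code can exist. In particular it is not MDS (MDS requires d = n − k + 1 exactly).
Description: the claimed parameters are [14, 8, 9]_7; such a code would be impossible (violates the Singleton bound).


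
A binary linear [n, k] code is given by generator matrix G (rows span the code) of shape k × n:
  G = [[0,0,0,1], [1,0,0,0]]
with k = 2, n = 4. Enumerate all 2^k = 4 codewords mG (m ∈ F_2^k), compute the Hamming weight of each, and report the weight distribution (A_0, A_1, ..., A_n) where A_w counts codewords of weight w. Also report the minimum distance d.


Weight distribution: A_0 = 1, A_1 = 2, A_2 = 1. Minimum distance d = 1.

Enumerate all 2^2 = 4 messages m ∈ F_2^2.
For each, compute codeword c = mG in F_2^4, then tally its weight.
  m = 00 → c = 0000, weight = 0.
  m = 10 → c = 0001, weight = 1.
  m = 01 → c = 1000, weight = 1.
  m = 11 → c = 1001, weight = 2.
Tally weights:
  weight 0: 1 codewords.
  weight 1: 2 codewords.
  weight 2: 1 codewords.
Minimum distance d = smallest w > 0 with A_w > 0 = 1.
Sanity: Σ A_w = 4 = 2^2 = 4 ✓.


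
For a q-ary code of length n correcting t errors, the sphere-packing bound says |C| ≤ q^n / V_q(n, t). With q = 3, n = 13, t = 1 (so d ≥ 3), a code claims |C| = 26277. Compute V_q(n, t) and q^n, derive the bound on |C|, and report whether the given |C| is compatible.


V_q(n, t) = 27, q^n = 1594323, Hamming bound = 59049, |C| = 26277 ≤ bound (satisfied).

Step 1: Compute V_q(n, t) = Σ_{j=0}^1 C(n, j) (q−1)^j.
  j = 0: C(13,0)·(2)^0 = 1·1 = 1.
  j = 1: C(13,1)·(2)^1 = 13·2 = 26.
  V_q(n, t) = 1 + 26 = 27.
Step 2: q^n = 3^13 = 1594323.
Step 3: Hamming bound ⌊q^n / V_q(n,t)⌋ = ⌊1594323/27⌋ = 59049.
Step 4: Compare |C| = 26277 to 59049: satisfied.
The claimed |C| lies below the Hamming bound.


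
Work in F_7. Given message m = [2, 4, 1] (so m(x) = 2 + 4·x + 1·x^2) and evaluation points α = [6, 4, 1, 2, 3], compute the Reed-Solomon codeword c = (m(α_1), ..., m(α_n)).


c = [6, 6, 0, 0, 2]

Message polynomial: m(x) = 2 + 4·x + 1·x^2 (mod 7).
For each evaluation point α_i, compute m(α_i) mod 7:
  α_1 = 6: Horner steps 1 → 3 → 6, so m(6) = 6.
  α_2 = 4: Horner steps 1 → 1 → 6, so m(4) = 6.
  α_3 = 1: Horner steps 1 → 5 → 0, so m(1) = 0.
  α_4 = 2: Horner steps 1 → 6 → 0, so m(2) = 0.
  α_5 = 3: Horner steps 1 → 0 → 2, so m(3) = 2.
Codeword c = [6, 6, 0, 0, 2] ∈ F_7^5.


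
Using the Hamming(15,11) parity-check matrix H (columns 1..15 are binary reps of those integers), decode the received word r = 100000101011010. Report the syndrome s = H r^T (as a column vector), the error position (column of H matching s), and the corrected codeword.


s = (0, 1, 1, 0)^T, error position = 6, corrected codeword c = 100001101011010

Compute s = H r^T mod 2 one row at a time:
  s_1 = 0 + 1 + 0 + 1 + 1 + 0 + 1 + 0 = 4 ≡ 0 (mod 2).
  s_2 = 0 + 0 + 0 + 1 + 1 + 0 + 1 + 0 = 3 ≡ 1 (mod 2).
  s_3 = 0 + 0 + 0 + 1 + 0 + 1 + 1 + 0 = 3 ≡ 1 (mod 2).
  s_4 = 1 + 0 + 0 + 1 + 1 + 1 + 0 + 0 = 4 ≡ 0 (mod 2).
s = (0, 1, 1, 0)^T — this equals column 6 of H (binary 0110), so error is at position 6.
Correct: flip bit 6 of r = 100000101011010 to get c = 100001101011010.


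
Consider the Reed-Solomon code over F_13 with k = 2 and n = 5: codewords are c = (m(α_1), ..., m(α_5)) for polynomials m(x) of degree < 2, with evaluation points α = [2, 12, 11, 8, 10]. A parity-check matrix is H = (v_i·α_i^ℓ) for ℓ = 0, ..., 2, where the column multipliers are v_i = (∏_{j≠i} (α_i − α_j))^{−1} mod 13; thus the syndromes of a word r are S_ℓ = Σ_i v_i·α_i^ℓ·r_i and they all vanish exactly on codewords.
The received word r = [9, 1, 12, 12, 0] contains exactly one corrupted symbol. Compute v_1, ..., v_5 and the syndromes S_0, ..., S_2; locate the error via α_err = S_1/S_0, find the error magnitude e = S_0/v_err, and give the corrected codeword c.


S = (8, 10, 6), error at position 3, error magnitude e = 5, c = [9, 1, 7, 12, 0].

Step 1: column multipliers v_i = (∏_{j≠i}(α_i − α_j))^{−1} mod 13.
  i = 1 (α = 2): (2−12)(2−11)(2−8)(2−10) = (−10)·(−9)·(−6)·(−8) = 4320 ≡ 4, so v_1 = 4^{−1} = 10 (mod 13).
  i = 2 (α = 12): (12−2)(12−11)(12−8)(12−10) = 10·1·4·2 = 80 ≡ 2, so v_2 = 2^{−1} = 7 (mod 13).
  i = 3 (α = 11): (11−2)(11−12)(11−8)(11−10) = 9·(−1)·3·1 = −27 ≡ 12, so v_3 = 12^{−1} = 12 (mod 13).
  i = 4 (α = 8): (8−2)(8−12)(8−11)(8−10) = 6·(−4)·(−3)·(−2) = −144 ≡ 12, so v_4 = 12^{−1} = 12 (mod 13).
  i = 5 (α = 10): (10−2)(10−12)(10−11)(10−8) = 8·(−2)·(−1)·2 = 32 ≡ 6, so v_5 = 6^{−1} = 11 (mod 13).
  v = [10, 7, 12, 12, 11].
Step 2: syndromes of r = [9, 1, 12, 12, 0] (all sums mod 13).
  S_0 = Σ v_i r_i = 10·9 + 7·1 + 12·12 + 12·12 + 11·0 = 385 ≡ 8.
  S_1 = Σ v_i α_i r_i = 10·2·9 + 7·12·1 + 12·11·12 + 12·8·12 + 11·10·0 = 3000 ≡ 10.
  α_i^2 mod 13 = [4, 1, 4, 12, 9].
  S_2 = Σ v_i α_i^2 r_i = 10·4·9 + 7·1·1 + 12·4·12 + 12·12·12 + 11·9·0 = 2671 ≡ 6.
  S = (8, 10, 6) ≠ 0, so r is not a codeword (an error is present).
Step 3: locate the error. For a single error e at position i, S_ℓ = v_i·e·α_i^ℓ, so α_err = S_1/S_0.
  S_0^{−1} = 8^{−1} = 5 (mod 13), so α_err = 10·5 = 50 ≡ 11 = α_3. Error position i = 3.
  Consistency check: S_2/S_1 = 6·4 = 24 ≡ 11 = α_err ✓ (single-error assumption holds).
Step 4: error magnitude e = S_0/v_3 = S_0·∏_{j≠3}(α_3 − α_j) = 8·12 = 96 ≡ 5 (mod 13).
Step 5: correct position 3: c_3 = r_3 − e = 12 − 5 ≡ 7 (mod 13). Hence c = [9, 1, 7, 12, 0].
  Check: interpolating c through the α_i gives m(x) = 8 + 7·x (degree < 2) with m(α_i) = c_i for every i, so c is indeed a codeword.


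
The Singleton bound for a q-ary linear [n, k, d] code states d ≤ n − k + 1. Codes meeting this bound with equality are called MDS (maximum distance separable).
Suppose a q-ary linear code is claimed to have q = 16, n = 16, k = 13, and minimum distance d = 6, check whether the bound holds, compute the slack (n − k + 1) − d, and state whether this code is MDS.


Singleton RHS = n − k + 1 = 4, slack = -2, bound violated (no such code; not MDS).

Singleton bound: d ≤ n − k + 1.
Here n = 16, k = 13, so n − k + 1 = 4.
Given d = 6, check d ≤ 4: NO.
Slack = (n − k + 1) − d = -2.
The slack is negative: d = 6 exceeds n − k + 1 = 4 by 2, so the Singleton bound is violated and no linear [16, 13, 6]_16 code can exist. In particular it is not MDS (MDS requires d = n − k + 1 exactly).
Description: the claimed parameters are [16, 13, 6]_16; such a code would be impossible (violates the Singleton bound).


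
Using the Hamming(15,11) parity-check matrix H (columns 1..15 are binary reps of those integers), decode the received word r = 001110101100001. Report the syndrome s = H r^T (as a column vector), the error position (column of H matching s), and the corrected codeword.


s = (1, 0, 0, 1)^T, error position = 9, corrected codeword c = 001110100100001

Compute s = H r^T mod 2 one row at a time:
  s_1 = 0 + 1 + 1 + 0 + 0 + 0 + 0 + 1 = 3 ≡ 1 (mod 2).
  s_2 = 1 + 1 + 0 + 1 + 0 + 0 + 0 + 1 = 4 ≡ 0 (mod 2).
  s_3 = 0 + 1 + 0 + 1 + 1 + 0 + 0 + 1 = 4 ≡ 0 (mod 2).
  s_4 = 0 + 1 + 1 + 1 + 1 + 0 + 0 + 1 = 5 ≡ 1 (mod 2).
s = (1, 0, 0, 1)^T — this equals column 9 of H (binary 1001), so error is at position 9.
Correct: flip bit 9 of r = 001110101100001 to get c = 001110100100001.


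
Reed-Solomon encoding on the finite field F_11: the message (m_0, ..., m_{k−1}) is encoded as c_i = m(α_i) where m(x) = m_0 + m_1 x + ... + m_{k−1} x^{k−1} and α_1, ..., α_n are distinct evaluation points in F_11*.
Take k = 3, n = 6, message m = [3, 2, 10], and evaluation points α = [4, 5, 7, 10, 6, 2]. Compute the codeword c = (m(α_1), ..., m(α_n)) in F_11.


c = [6, 10, 1, 0, 1, 3]

Message polynomial: m(x) = 3 + 2·x + 10·x^2 (mod 11).
For each evaluation point α_i, compute m(α_i) mod 11:
  α_1 = 4: Horner steps 10 → 9 → 6, so m(4) = 6.
  α_2 = 5: Horner steps 10 → 8 → 10, so m(5) = 10.
  α_3 = 7: Horner steps 10 → 6 → 1, so m(7) = 1.
  α_4 = 10: Horner steps 10 → 3 → 0, so m(10) = 0.
  α_5 = 6: Horner steps 10 → 7 → 1, so m(6) = 1.
  α_6 = 2: Horner steps 10 → 0 → 3, so m(2) = 3.
Codeword c = [6, 10, 1, 0, 1, 3] ∈ F_11^6.


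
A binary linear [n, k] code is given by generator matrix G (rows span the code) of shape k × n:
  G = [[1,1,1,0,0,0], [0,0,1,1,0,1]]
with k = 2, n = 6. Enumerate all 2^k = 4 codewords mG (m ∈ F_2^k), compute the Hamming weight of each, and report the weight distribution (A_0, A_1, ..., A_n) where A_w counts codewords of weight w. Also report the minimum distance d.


Weight distribution: A_0 = 1, A_3 = 2, A_4 = 1. Minimum distance d = 3.

Enumerate all 2^2 = 4 messages m ∈ F_2^2.
For each, compute codeword c = mG in F_2^6, then tally its weight.
  m = 00 → c = 000000, weight = 0.
  m = 10 → c = 111000, weight = 3.
  m = 01 → c = 001101, weight = 3.
  m = 11 → c = 110101, weight = 4.
Tally weights:
  weight 0: 1 codewords.
  weight 3: 2 codewords.
  weight 4: 1 codewords.
Minimum distance d = smallest w > 0 with A_w > 0 = 3.
Sanity: Σ A_w = 4 = 2^2 = 4 ✓.


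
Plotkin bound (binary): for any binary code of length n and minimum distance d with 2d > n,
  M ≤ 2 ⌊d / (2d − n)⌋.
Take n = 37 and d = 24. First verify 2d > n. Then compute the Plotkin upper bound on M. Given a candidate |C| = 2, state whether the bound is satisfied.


Plotkin bound M ≤ 4; given |C| = 2 ≤ bound (satisfied).

Check applicability: 2d = 48, n = 37.
2d − n = 11 > 0, so Plotkin applies.
Compute d/(2d−n) = 24/11 ≈ 2.1818.
⌊d/(2d−n)⌋ = 2.
Plotkin bound: M ≤ 2·2 = 4.
Given |C| = 2, check: satisfied.
This |C| is below the Plotkin bound.


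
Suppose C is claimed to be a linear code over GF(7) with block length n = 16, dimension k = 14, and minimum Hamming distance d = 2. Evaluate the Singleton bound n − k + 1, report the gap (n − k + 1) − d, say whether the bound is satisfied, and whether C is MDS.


Singleton RHS = n − k + 1 = 3, slack = 1, bound satisfied, not MDS.

Singleton bound: d ≤ n − k + 1.
Here n = 16, k = 14, so n − k + 1 = 3.
Given d = 2, check d ≤ 3: YES.
Slack = (n − k + 1) − d = 1.
The code is NOT MDS (slack = 1 > 0).
Description: the claimed parameters are [16, 14, 2]_7; such a code would be non-MDS.


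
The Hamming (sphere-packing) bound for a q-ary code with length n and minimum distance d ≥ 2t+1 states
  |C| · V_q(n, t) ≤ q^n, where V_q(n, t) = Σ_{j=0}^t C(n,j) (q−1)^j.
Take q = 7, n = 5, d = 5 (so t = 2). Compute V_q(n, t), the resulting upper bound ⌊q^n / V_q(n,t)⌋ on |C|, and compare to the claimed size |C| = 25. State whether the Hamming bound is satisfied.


V_q(n, t) = 391, q^n = 16807, Hamming bound = 42, |C| = 25 ≤ bound (satisfied).

Step 1: Compute V_q(n, t) = Σ_{j=0}^2 C(n, j) (q−1)^j.
  j = 0: C(5,0)·(6)^0 = 1·1 = 1.
  j = 1: C(5,1)·(6)^1 = 5·6 = 30.
  j = 2: C(5,2)·(6)^2 = 10·36 = 360.
  V_q(n, t) = 1 + 30 + 360 = 391.
Step 2: q^n = 7^5 = 16807.
Step 3: Hamming bound ⌊q^n / V_q(n,t)⌋ = ⌊16807/391⌋ = 42.
Step 4: Compare |C| = 25 to 42: satisfied.
The claimed |C| lies below the Hamming bound.


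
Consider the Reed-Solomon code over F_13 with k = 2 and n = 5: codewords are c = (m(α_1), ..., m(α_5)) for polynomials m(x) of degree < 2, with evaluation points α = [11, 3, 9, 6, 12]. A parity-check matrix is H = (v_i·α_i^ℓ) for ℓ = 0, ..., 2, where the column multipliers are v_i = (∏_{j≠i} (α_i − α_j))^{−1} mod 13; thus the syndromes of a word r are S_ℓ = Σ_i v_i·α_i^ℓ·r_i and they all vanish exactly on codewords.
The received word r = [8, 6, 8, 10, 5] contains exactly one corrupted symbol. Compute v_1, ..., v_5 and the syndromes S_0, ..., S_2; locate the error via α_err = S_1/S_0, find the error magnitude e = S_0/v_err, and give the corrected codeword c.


S = (5, 6, 2), error at position 3, error magnitude e = 7, c = [8, 6, 1, 10, 5].

Step 1: column multipliers v_i = (∏_{j≠i}(α_i − α_j))^{−1} mod 13.
  i = 1 (α = 11): (11−3)(11−9)(11−6)(11−12) = 8·2·5·(−1) = −80 ≡ 11, so v_1 = 11^{−1} = 6 (mod 13).
  i = 2 (α = 3): (3−11)(3−9)(3−6)(3−12) = (−8)·(−6)·(−3)·(−9) = 1296 ≡ 9, so v_2 = 9^{−1} = 3 (mod 13).
  i = 3 (α = 9): (9−11)(9−3)(9−6)(9−12) = (−2)·6·3·(−3) = 108 ≡ 4, so v_3 = 4^{−1} = 10 (mod 13).
  i = 4 (α = 6): (6−11)(6−3)(6−9)(6−12) = (−5)·3·(−3)·(−6) = −270 ≡ 3, so v_4 = 3^{−1} = 9 (mod 13).
  i = 5 (α = 12): (12−11)(12−3)(12−9)(12−6) = 1·9·3·6 = 162 ≡ 6, so v_5 = 6^{−1} = 11 (mod 13).
  v = [6, 3, 10, 9, 11].
Step 2: syndromes of r = [8, 6, 8, 10, 5] (all sums mod 13).
  S_0 = Σ v_i r_i = 6·8 + 3·6 + 10·8 + 9·10 + 11·5 = 291 ≡ 5.
  S_1 = Σ v_i α_i r_i = 6·11·8 + 3·3·6 + 10·9·8 + 9·6·10 + 11·12·5 = 2502 ≡ 6.
  α_i^2 mod 13 = [4, 9, 3, 10, 1].
  S_2 = Σ v_i α_i^2 r_i = 6·4·8 + 3·9·6 + 10·3·8 + 9·10·10 + 11·1·5 = 1549 ≡ 2.
  S = (5, 6, 2) ≠ 0, so r is not a codeword (an error is present).
Step 3: locate the error. For a single error e at position i, S_ℓ = v_i·e·α_i^ℓ, so α_err = S_1/S_0.
  S_0^{−1} = 5^{−1} = 8 (mod 13), so α_err = 6·8 = 48 ≡ 9 = α_3. Error position i = 3.
  Consistency check: S_2/S_1 = 2·11 = 22 ≡ 9 = α_err ✓ (single-error assumption holds).
Step 4: error magnitude e = S_0/v_3 = S_0·∏_{j≠3}(α_3 − α_j) = 5·4 = 20 ≡ 7 (mod 13).
Step 5: correct position 3: c_3 = r_3 − e = 8 − 7 ≡ 1 (mod 13). Hence c = [8, 6, 1, 10, 5].
  Check: interpolating c through the α_i gives m(x) = 2 + 10·x (degree < 2) with m(α_i) = c_i for every i, so c is indeed a codeword.


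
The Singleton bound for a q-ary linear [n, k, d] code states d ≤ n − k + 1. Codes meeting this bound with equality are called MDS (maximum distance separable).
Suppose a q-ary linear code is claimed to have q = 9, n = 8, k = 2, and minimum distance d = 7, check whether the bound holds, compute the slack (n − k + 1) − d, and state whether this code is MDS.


Singleton RHS = n − k + 1 = 7, slack = 0, bound satisfied, MDS.

Singleton bound: d ≤ n − k + 1.
Here n = 8, k = 2, so n − k + 1 = 7.
Given d = 7, check d ≤ 7: YES.
Slack = (n − k + 1) − d = 0.
The code is MDS (slack = 0).
Description: the claimed parameters are [8, 2, 7]_9; such a code would be MDS (meets Singleton bound).


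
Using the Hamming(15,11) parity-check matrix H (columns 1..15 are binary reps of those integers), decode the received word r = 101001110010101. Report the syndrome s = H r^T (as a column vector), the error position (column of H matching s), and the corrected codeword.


s = (0, 0, 1, 0)^T, error position = 2, corrected codeword c = 111001110010101

Compute s = H r^T mod 2 one row at a time:
  s_1 = 1 + 0 + 0 + 1 + 0 + 1 + 0 + 1 = 4 ≡ 0 (mod 2).
  s_2 = 0 + 0 + 1 + 1 + 0 + 1 + 0 + 1 = 4 ≡ 0 (mod 2).
  s_3 = 0 + 1 + 1 + 1 + 0 + 1 + 0 + 1 = 5 ≡ 1 (mod 2).
  s_4 = 1 + 1 + 0 + 1 + 0 + 1 + 1 + 1 = 6 ≡ 0 (mod 2).
s = (0, 0, 1, 0)^T — this equals column 2 of H (binary 0010), so error is at position 2.
Correct: flip bit 2 of r = 101001110010101 to get c = 111001110010101.


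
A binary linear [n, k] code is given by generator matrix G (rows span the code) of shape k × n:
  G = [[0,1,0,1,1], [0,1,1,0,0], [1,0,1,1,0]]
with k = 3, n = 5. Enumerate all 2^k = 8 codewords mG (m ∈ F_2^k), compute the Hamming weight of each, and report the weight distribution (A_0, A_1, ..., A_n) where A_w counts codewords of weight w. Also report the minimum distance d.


Weight distribution: A_0 = 1, A_2 = 2, A_3 = 4, A_4 = 1. Minimum distance d = 2.

Enumerate all 2^3 = 8 messages m ∈ F_2^3.
For each, compute codeword c = mG in F_2^5, then tally its weight.
  m = 000 → c = 00000, weight = 0.
  m = 100 → c = 01011, weight = 3.
  m = 010 → c = 01100, weight = 2.
  m = 110 → c = 00111, weight = 3.
  m = 001 → c = 10110, weight = 3.
  m = 101 → c = 11101, weight = 4.
  m = 011 → c = 11010, weight = 3.
  m = 111 → c = 10001, weight = 2.
Tally weights:
  weight 0: 1 codewords.
  weight 2: 2 codewords.
  weight 3: 4 codewords.
  weight 4: 1 codewords.
Minimum distance d = smallest w > 0 with A_w > 0 = 2.
Sanity: Σ A_w = 8 = 2^3 = 8 ✓.


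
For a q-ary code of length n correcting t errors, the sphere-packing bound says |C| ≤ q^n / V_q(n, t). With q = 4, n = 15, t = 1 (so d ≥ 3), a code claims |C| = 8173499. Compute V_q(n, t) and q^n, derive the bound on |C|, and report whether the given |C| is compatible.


V_q(n, t) = 46, q^n = 1073741824, Hamming bound = 23342213, |C| = 8173499 ≤ bound (satisfied).

Step 1: Compute V_q(n, t) = Σ_{j=0}^1 C(n, j) (q−1)^j.
  j = 0: C(15,0)·(3)^0 = 1·1 = 1.
  j = 1: C(15,1)·(3)^1 = 15·3 = 45.
  V_q(n, t) = 1 + 45 = 46.
Step 2: q^n = 4^15 = 1073741824.
Step 3: Hamming bound ⌊q^n / V_q(n,t)⌋ = ⌊1073741824/46⌋ = 23342213.
Step 4: Compare |C| = 8173499 to 23342213: satisfied.
The claimed |C| lies below the Hamming bound.


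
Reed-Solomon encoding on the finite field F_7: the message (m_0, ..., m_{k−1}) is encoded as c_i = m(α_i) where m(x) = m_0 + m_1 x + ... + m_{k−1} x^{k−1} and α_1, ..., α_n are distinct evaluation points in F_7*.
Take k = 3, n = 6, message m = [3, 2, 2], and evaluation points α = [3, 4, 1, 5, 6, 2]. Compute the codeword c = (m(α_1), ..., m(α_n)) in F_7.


c = [6, 1, 0, 0, 3, 1]

Message polynomial: m(x) = 3 + 2·x + 2·x^2 (mod 7).
For each evaluation point α_i, compute m(α_i) mod 7:
  α_1 = 3: Horner steps 2 → 1 → 6, so m(3) = 6.
  α_2 = 4: Horner steps 2 → 3 → 1, so m(4) = 1.
  α_3 = 1: Horner steps 2 → 4 → 0, so m(1) = 0.
  α_4 = 5: Horner steps 2 → 5 → 0, so m(5) = 0.
  α_5 = 6: Horner steps 2 → 0 → 3, so m(6) = 3.
  α_6 = 2: Horner steps 2 → 6 → 1, so m(2) = 1.
Codeword c = [6, 1, 0, 0, 3, 1] ∈ F_7^6.


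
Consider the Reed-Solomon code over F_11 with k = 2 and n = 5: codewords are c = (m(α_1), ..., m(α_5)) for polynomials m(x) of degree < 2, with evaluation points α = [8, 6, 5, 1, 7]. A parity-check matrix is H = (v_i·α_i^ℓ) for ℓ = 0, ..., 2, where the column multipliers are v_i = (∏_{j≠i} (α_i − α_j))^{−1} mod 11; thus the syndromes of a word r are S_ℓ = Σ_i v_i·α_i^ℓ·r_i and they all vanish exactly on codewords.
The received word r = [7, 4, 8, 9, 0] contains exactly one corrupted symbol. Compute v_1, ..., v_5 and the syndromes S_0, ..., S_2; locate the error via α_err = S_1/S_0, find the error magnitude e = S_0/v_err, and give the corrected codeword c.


S = (10, 10, 10), error at position 4, error magnitude e = 7, c = [7, 4, 8, 2, 0].

Step 1: column multipliers v_i = (∏_{j≠i}(α_i − α_j))^{−1} mod 11.
  i = 1 (α = 8): (8−6)(8−5)(8−1)(8−7) = 2·3·7·1 = 42 ≡ 9, so v_1 = 9^{−1} = 5 (mod 11).
  i = 2 (α = 6): (6−8)(6−5)(6−1)(6−7) = (−2)·1·5·(−1) = 10 ≡ 10, so v_2 = 10^{−1} = 10 (mod 11).
  i = 3 (α = 5): (5−8)(5−6)(5−1)(5−7) = (−3)·(−1)·4·(−2) = −24 ≡ 9, so v_3 = 9^{−1} = 5 (mod 11).
  i = 4 (α = 1): (1−8)(1−6)(1−5)(1−7) = (−7)·(−5)·(−4)·(−6) = 840 ≡ 4, so v_4 = 4^{−1} = 3 (mod 11).
  i = 5 (α = 7): (7−8)(7−6)(7−5)(7−1) = (−1)·1·2·6 = −12 ≡ 10, so v_5 = 10^{−1} = 10 (mod 11).
  v = [5, 10, 5, 3, 10].
Step 2: syndromes of r = [7, 4, 8, 9, 0] (all sums mod 11).
  S_0 = Σ v_i r_i = 5·7 + 10·4 + 5·8 + 3·9 + 10·0 = 142 ≡ 10.
  S_1 = Σ v_i α_i r_i = 5·8·7 + 10·6·4 + 5·5·8 + 3·1·9 + 10·7·0 = 747 ≡ 10.
  α_i^2 mod 11 = [9, 3, 3, 1, 5].
  S_2 = Σ v_i α_i^2 r_i = 5·9·7 + 10·3·4 + 5·3·8 + 3·1·9 + 10·5·0 = 582 ≡ 10.
  S = (10, 10, 10) ≠ 0, so r is not a codeword (an error is present).
Step 3: locate the error. For a single error e at position i, S_ℓ = v_i·e·α_i^ℓ, so α_err = S_1/S_0.
  S_0^{−1} = 10^{−1} = 10 (mod 11), so α_err = 10·10 = 100 ≡ 1 = α_4. Error position i = 4.
  Consistency check: S_2/S_1 = 10·10 = 100 ≡ 1 = α_err ✓ (single-error assumption holds).
Step 4: error magnitude e = S_0/v_4 = S_0·∏_{j≠4}(α_4 − α_j) = 10·4 = 40 ≡ 7 (mod 11).
Step 5: correct position 4: c_4 = r_4 − e = 9 − 7 ≡ 2 (mod 11). Hence c = [7, 4, 8, 2, 0].
  Check: interpolating c through the α_i gives m(x) = 6 + 7·x (degree < 2) with m(α_i) = c_i for every i, so c is indeed a codeword.


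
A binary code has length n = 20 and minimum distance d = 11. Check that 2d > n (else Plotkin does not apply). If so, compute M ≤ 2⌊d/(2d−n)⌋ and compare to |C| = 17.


Plotkin bound M ≤ 10; given |C| = 17 > bound (violated).

Check applicability: 2d = 22, n = 20.
2d − n = 2 > 0, so Plotkin applies.
Compute d/(2d−n) = 11/2 ≈ 5.5000.
⌊d/(2d−n)⌋ = 5.
Plotkin bound: M ≤ 2·5 = 10.
Given |C| = 17, check: VIOLATED.
This |C| is above the Plotkin bound, so no binary code with n = 20, d = 11 and 17 codewords exists.


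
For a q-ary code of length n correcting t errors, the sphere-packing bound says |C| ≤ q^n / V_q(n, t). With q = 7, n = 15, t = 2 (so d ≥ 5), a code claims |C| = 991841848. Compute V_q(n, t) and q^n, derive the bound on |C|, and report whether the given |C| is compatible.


V_q(n, t) = 3871, q^n = 4747561509943, Hamming bound = 1226443169, |C| = 991841848 ≤ bound (satisfied).

Step 1: Compute V_q(n, t) = Σ_{j=0}^2 C(n, j) (q−1)^j.
  j = 0: C(15,0)·(6)^0 = 1·1 = 1.
  j = 1: C(15,1)·(6)^1 = 15·6 = 90.
  j = 2: C(15,2)·(6)^2 = 105·36 = 3780.
  V_q(n, t) = 1 + 90 + 3780 = 3871.
Step 2: q^n = 7^15 = 4747561509943.
Step 3: Hamming bound ⌊q^n / V_q(n,t)⌋ = ⌊4747561509943/3871⌋ = 1226443169.
Step 4: Compare |C| = 991841848 to 1226443169: satisfied.
The claimed |C| lies below the Hamming bound.


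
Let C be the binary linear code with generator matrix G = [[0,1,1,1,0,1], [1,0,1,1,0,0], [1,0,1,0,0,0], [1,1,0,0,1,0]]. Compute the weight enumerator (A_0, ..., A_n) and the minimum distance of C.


Weight distribution: A_0 = 1, A_1 = 1, A_2 = 2, A_3 = 6, A_4 = 5, A_5 = 1. Minimum distance d = 1.

Enumerate all 2^4 = 16 messages m ∈ F_2^4.
For each, compute codeword c = mG in F_2^6, then tally its weight.
  m = 0000 → c = 000000, weight = 0.
  m = 1000 → c = 011101, weight = 4.
  m = 0100 → c = 101100, weight = 3.
  m = 1100 → c = 110001, weight = 3.
  m = 0010 → c = 101000, weight = 2.
  m = 1010 → c = 110101, weight = 4.
  m = 0110 → c = 000100, weight = 1.
  m = 1110 → c = 011001, weight = 3.
  m = 0001 → c = 110010, weight = 3.
  m = 1001 → c = 101111, weight = 5.
  m = 0101 → c = 011110, weight = 4.
  m = 1101 → c = 000011, weight = 2.
  m = 0011 → c = 011010, weight = 3.
  m = 1011 → c = 000111, weight = 3.
  m = 0111 → c = 110110, weight = 4.
  m = 1111 → c = 101011, weight = 4.
Tally weights:
  weight 0: 1 codewords.
  weight 1: 1 codewords.
  weight 2: 2 codewords.
  weight 3: 6 codewords.
  weight 4: 5 codewords.
  weight 5: 1 codewords.
Minimum distance d = smallest w > 0 with A_w > 0 = 1.
Sanity: Σ A_w = 16 = 2^4 = 16 ✓.


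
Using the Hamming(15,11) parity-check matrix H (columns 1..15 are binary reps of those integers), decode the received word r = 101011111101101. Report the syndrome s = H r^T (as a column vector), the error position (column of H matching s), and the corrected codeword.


s = (0, 0, 1, 1)^T, error position = 3, corrected codeword c = 100011111101101

Compute s = H r^T mod 2 one row at a time:
  s_1 = 1 + 1 + 1 + 0 + 1 + 1 + 0 + 1 = 6 ≡ 0 (mod 2).
  s_2 = 0 + 1 + 1 + 1 + 1 + 1 + 0 + 1 = 6 ≡ 0 (mod 2).
  s_3 = 0 + 1 + 1 + 1 + 1 + 0 + 0 + 1 = 5 ≡ 1 (mod 2).
  s_4 = 1 + 1 + 1 + 1 + 1 + 0 + 1 + 1 = 7 ≡ 1 (mod 2).
s = (0, 0, 1, 1)^T — this equals column 3 of H (binary 0011), so error is at position 3.
Correct: flip bit 3 of r = 101011111101101 to get c = 100011111101101.


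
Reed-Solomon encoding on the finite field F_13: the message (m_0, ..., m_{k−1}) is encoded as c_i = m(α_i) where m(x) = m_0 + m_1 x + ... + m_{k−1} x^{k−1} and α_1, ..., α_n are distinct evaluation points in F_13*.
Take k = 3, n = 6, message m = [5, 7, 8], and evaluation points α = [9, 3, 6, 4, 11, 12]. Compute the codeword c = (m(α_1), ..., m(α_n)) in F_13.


c = [1, 7, 10, 5, 10, 6]

Message polynomial: m(x) = 5 + 7·x + 8·x^2 (mod 13).
For each evaluation point α_i, compute m(α_i) mod 13:
  α_1 = 9: Horner steps 8 → 1 → 1, so m(9) = 1.
  α_2 = 3: Horner steps 8 → 5 → 7, so m(3) = 7.
  α_3 = 6: Horner steps 8 → 3 → 10, so m(6) = 10.
  α_4 = 4: Horner steps 8 → 0 → 5, so m(4) = 5.
  α_5 = 11: Horner steps 8 → 4 → 10, so m(11) = 10.
  α_6 = 12: Horner steps 8 → 12 → 6, so m(12) = 6.
Codeword c = [1, 7, 10, 5, 10, 6] ∈ F_13^6.


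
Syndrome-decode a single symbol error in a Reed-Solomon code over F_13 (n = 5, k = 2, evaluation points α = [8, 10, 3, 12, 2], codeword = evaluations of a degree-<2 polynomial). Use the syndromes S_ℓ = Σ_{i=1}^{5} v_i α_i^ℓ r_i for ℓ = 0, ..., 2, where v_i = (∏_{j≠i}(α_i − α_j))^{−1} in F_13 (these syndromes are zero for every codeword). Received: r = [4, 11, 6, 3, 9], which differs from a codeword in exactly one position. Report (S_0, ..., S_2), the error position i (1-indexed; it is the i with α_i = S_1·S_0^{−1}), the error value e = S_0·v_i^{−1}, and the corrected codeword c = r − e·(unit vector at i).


S = (10, 3, 10), error at position 4, error magnitude e = 11, c = [4, 11, 6, 5, 9].

Step 1: column multipliers v_i = (∏_{j≠i}(α_i − α_j))^{−1} mod 13.
  i = 1 (α = 8): (8−10)(8−3)(8−12)(8−2) = (−2)·5·(−4)·6 = 240 ≡ 6, so v_1 = 6^{−1} = 11 (mod 13).
  i = 2 (α = 10): (10−8)(10−3)(10−12)(10−2) = 2·7·(−2)·8 = −224 ≡ 10, so v_2 = 10^{−1} = 4 (mod 13).
  i = 3 (α = 3): (3−8)(3−10)(3−12)(3−2) = (−5)·(−7)·(−9)·1 = −315 ≡ 10, so v_3 = 10^{−1} = 4 (mod 13).
  i = 4 (α = 12): (12−8)(12−10)(12−3)(12−2) = 4·2·9·10 = 720 ≡ 5, so v_4 = 5^{−1} = 8 (mod 13).
  i = 5 (α = 2): (2−8)(2−10)(2−3)(2−12) = (−6)·(−8)·(−1)·(−10) = 480 ≡ 12, so v_5 = 12^{−1} = 12 (mod 13).
  v = [11, 4, 4, 8, 12].
Step 2: syndromes of r = [4, 11, 6, 3, 9] (all sums mod 13).
  S_0 = Σ v_i r_i = 11·4 + 4·11 + 4·6 + 8·3 + 12·9 = 244 ≡ 10.
  S_1 = Σ v_i α_i r_i = 11·8·4 + 4·10·11 + 4·3·6 + 8·12·3 + 12·2·9 = 1368 ≡ 3.
  α_i^2 mod 13 = [12, 9, 9, 1, 4].
  S_2 = Σ v_i α_i^2 r_i = 11·12·4 + 4·9·11 + 4·9·6 + 8·1·3 + 12·4·9 = 1596 ≡ 10.
  S = (10, 3, 10) ≠ 0, so r is not a codeword (an error is present).
Step 3: locate the error. For a single error e at position i, S_ℓ = v_i·e·α_i^ℓ, so α_err = S_1/S_0.
  S_0^{−1} = 10^{−1} = 4 (mod 13), so α_err = 3·4 = 12 ≡ 12 = α_4. Error position i = 4.
  Consistency check: S_2/S_1 = 10·9 = 90 ≡ 12 = α_err ✓ (single-error assumption holds).
Step 4: error magnitude e = S_0/v_4 = S_0·∏_{j≠4}(α_4 − α_j) = 10·5 = 50 ≡ 11 (mod 13).
Step 5: correct position 4: c_4 = r_4 − e = 3 − 11 ≡ 5 (mod 13). Hence c = [4, 11, 6, 5, 9].
  Check: interpolating c through the α_i gives m(x) = 2 + 10·x (degree < 2) with m(α_i) = c_i for every i, so c is indeed a codeword.


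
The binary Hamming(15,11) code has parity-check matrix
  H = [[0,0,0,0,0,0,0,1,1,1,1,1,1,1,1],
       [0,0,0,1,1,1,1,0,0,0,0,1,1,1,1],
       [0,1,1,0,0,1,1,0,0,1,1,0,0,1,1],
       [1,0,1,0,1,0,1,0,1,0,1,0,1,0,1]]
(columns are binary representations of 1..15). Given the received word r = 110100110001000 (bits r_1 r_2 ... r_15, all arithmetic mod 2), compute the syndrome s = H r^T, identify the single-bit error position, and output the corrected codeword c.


s = (0, 1, 0, 0)^T, error position = 4, corrected codeword c = 110000110001000

Compute s = H r^T mod 2 one row at a time:
  s_1 = 1 + 0 + 0 + 0 + 1 + 0 + 0 + 0 = 2 ≡ 0 (mod 2).
  s_2 = 1 + 0 + 0 + 1 + 1 + 0 + 0 + 0 = 3 ≡ 1 (mod 2).
  s_3 = 1 + 0 + 0 + 1 + 0 + 0 + 0 + 0 = 2 ≡ 0 (mod 2).
  s_4 = 1 + 0 + 0 + 1 + 0 + 0 + 0 + 0 = 2 ≡ 0 (mod 2).
s = (0, 1, 0, 0)^T — this equals column 4 of H (binary 0100), so error is at position 4.
Correct: flip bit 4 of r = 110100110001000 to get c = 110000110001000.


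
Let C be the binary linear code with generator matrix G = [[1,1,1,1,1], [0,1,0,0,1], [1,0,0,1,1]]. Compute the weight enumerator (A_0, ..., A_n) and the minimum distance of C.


Weight distribution: A_0 = 1, A_2 = 3, A_3 = 3, A_5 = 1. Minimum distance d = 2.

Enumerate all 2^3 = 8 messages m ∈ F_2^3.
For each, compute codeword c = mG in F_2^5, then tally its weight.
  m = 000 → c = 00000, weight = 0.
  m = 100 → c = 11111, weight = 5.
  m = 010 → c = 01001, weight = 2.
  m = 110 → c = 10110, weight = 3.
  m = 001 → c = 10011, weight = 3.
  m = 101 → c = 01100, weight = 2.
  m = 011 → c = 11010, weight = 3.
  m = 111 → c = 00101, weight = 2.
Tally weights:
  weight 0: 1 codewords.
  weight 2: 3 codewords.
  weight 3: 3 codewords.
  weight 5: 1 codewords.
Minimum distance d = smallest w > 0 with A_w > 0 = 2.
Sanity: Σ A_w = 8 = 2^3 = 8 ✓.


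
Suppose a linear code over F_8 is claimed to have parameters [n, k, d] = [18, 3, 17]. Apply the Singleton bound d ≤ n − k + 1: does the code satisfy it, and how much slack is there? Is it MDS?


Singleton RHS = n − k + 1 = 16, slack = -1, bound violated (no such code; not MDS).

Singleton bound: d ≤ n − k + 1.
Here n = 18, k = 3, so n − k + 1 = 16.
Given d = 17, check d ≤ 16: NO.
Slack = (n − k + 1) − d = -1.
The slack is negative: d = 17 exceeds n − k + 1 = 16 by 1, so the Singleton bound is violated and no linear [18, 3, 17]_8 code can exist. In particular it is not MDS (MDS requires d = n − k + 1 exactly).
Description: the claimed parameters are [18, 3, 17]_8; such a code would be impossible (violates the Singleton bound).


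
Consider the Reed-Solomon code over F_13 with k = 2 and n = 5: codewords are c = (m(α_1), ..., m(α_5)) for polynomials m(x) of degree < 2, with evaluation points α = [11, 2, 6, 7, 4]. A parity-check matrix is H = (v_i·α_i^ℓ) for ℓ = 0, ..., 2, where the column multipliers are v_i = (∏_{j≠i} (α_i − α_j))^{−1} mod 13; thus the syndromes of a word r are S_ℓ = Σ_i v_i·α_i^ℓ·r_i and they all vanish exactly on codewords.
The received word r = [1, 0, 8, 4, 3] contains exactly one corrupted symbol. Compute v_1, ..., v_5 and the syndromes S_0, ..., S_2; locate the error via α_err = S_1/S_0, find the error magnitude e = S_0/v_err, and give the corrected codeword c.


S = (6, 12, 11), error at position 2, error magnitude e = 2, c = [1, 11, 8, 4, 3].

Step 1: column multipliers v_i = (∏_{j≠i}(α_i − α_j))^{−1} mod 13.
  i = 1 (α = 11): (11−2)(11−6)(11−7)(11−4) = 9·5·4·7 = 1260 ≡ 12, so v_1 = 12^{−1} = 12 (mod 13).
  i = 2 (α = 2): (2−11)(2−6)(2−7)(2−4) = (−9)·(−4)·(−5)·(−2) = 360 ≡ 9, so v_2 = 9^{−1} = 3 (mod 13).
  i = 3 (α = 6): (6−11)(6−2)(6−7)(6−4) = (−5)·4·(−1)·2 = 40 ≡ 1, so v_3 = 1^{−1} = 1 (mod 13).
  i = 4 (α = 7): (7−11)(7−2)(7−6)(7−4) = (−4)·5·1·3 = −60 ≡ 5, so v_4 = 5^{−1} = 8 (mod 13).
  i = 5 (α = 4): (4−11)(4−2)(4−6)(4−7) = (−7)·2·(−2)·(−3) = −84 ≡ 7, so v_5 = 7^{−1} = 2 (mod 13).
  v = [12, 3, 1, 8, 2].
Step 2: syndromes of r = [1, 0, 8, 4, 3] (all sums mod 13).
  S_0 = Σ v_i r_i = 12·1 + 3·0 + 1·8 + 8·4 + 2·3 = 58 ≡ 6.
  S_1 = Σ v_i α_i r_i = 12·11·1 + 3·2·0 + 1·6·8 + 8·7·4 + 2·4·3 = 428 ≡ 12.
  α_i^2 mod 13 = [4, 4, 10, 10, 3].
  S_2 = Σ v_i α_i^2 r_i = 12·4·1 + 3·4·0 + 1·10·8 + 8·10·4 + 2·3·3 = 466 ≡ 11.
  S = (6, 12, 11) ≠ 0, so r is not a codeword (an error is present).
Step 3: locate the error. For a single error e at position i, S_ℓ = v_i·e·α_i^ℓ, so α_err = S_1/S_0.
  S_0^{−1} = 6^{−1} = 11 (mod 13), so α_err = 12·11 = 132 ≡ 2 = α_2. Error position i = 2.
  Consistency check: S_2/S_1 = 11·12 = 132 ≡ 2 = α_err ✓ (single-error assumption holds).
Step 4: error magnitude e = S_0/v_2 = S_0·∏_{j≠2}(α_2 − α_j) = 6·9 = 54 ≡ 2 (mod 13).
Step 5: correct position 2: c_2 = r_2 − e = 0 − 2 ≡ 11 (mod 13). Hence c = [1, 11, 8, 4, 3].
  Check: interpolating c through the α_i gives m(x) = 6 + 9·x (degree < 2) with m(α_i) = c_i for every i, so c is indeed a codeword.
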